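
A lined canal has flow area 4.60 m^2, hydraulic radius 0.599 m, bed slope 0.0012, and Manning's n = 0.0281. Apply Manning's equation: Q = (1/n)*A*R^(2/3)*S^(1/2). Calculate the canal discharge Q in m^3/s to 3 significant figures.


Q = (1/0.0281) * 4.60 * 0.599^(2/3) * 0.0012^(1/2) = 4.03 m^3/s
Therefore the canal discharge Q = 4.03 m^3/s.


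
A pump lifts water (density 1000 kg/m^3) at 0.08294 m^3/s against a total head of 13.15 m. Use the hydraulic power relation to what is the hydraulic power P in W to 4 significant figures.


Approach: apply the hydraulic power relation, P = rho*g*Q*H.
P = 1000 * 9.81 * 0.08294 * 13.15 = 10700 W
Therefore the hydraulic power P = 10700 W.


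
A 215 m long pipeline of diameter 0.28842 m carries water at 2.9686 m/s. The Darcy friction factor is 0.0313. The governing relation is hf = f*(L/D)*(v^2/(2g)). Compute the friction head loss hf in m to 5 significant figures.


hf = 0.0313 * (215/0.28842) * (2.9686^2 / (2*9.81))
hf = 10.480 m
Therefore the friction head loss hf = 10.480 m.


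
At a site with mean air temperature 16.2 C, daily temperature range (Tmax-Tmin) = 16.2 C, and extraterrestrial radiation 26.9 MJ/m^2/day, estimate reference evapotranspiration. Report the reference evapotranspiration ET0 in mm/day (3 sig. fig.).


Approach: apply the Hargreaves-Samani method, ET0 = 0.0023*(Tmean+17.8)*sqrt(Tmax-Tmin)*0.408*Ra.
ET0 = 0.0023*(16.2+17.8)*sqrt(16.2)*0.408*26.9 = 3.45 mm/day
Therefore the reference evapotranspiration ET0 = 3.45 mm/day.


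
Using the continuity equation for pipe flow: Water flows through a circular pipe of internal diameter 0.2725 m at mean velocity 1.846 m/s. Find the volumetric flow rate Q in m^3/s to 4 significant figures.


Approach: apply the continuity equation for pipe flow, Q = A * v with A = pi*(D/2)^2.
A = pi*(0.2725/2)^2 = 0.0583207 m^2
Q = 0.0583207 * 1.846 = 0.1077 m^3/s
Therefore the volumetric flow rate Q = 0.1077 m^3/s.


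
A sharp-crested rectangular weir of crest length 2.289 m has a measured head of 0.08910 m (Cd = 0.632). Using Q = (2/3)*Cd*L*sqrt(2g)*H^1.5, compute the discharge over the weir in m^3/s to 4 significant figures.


Q = (2/3)*0.632*2.289*sqrt(2*9.81)*0.08910^1.5 = 0.1136 m^3/s
Therefore the discharge over the weir = 0.1136 m^3/s.


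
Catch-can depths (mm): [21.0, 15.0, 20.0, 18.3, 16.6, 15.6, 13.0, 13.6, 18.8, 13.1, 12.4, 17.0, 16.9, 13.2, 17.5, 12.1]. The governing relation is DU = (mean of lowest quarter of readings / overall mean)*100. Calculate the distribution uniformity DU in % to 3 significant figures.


sorted lowest 4 of 16: [12.1, 12.4, 13.0, 13.1] -> mean = 12.650 mm
overall mean = 15.881 mm
DU = (12.650/15.881)*100 = 79.7 %
Therefore the distribution uniformity DU = 79.7 %.


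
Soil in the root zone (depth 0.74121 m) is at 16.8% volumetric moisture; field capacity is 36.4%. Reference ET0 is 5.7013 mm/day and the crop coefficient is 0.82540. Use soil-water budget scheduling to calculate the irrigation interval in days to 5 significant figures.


Approach: apply soil-water budget scheduling, SMD = (FC-theta)/100*depth*1000; ETc = ET0*Kc; interval = SMD/ETc.
Step 1 — soil moisture deficit:
  SMD = (36.4 - 16.8)/100 * 0.74121 * 1000 = 145.2772 mm
Step 2 — daily crop ET (ETc = ET0*Kc):
  ETc = 5.7013 * 0.82540 = 4.705853 mm/day
Step 3 — irrigation interval (SMD/ETc):
  interval = 145.2772 / 4.705853 = 30.872 days
Therefore the irrigation interval = 30.872 days.


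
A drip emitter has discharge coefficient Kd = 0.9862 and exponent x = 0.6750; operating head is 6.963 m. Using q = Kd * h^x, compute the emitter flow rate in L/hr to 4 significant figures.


q = 0.9862 * 6.963^0.6750 = 3.655 L/hr
Therefore the emitter flow rate = 3.655 L/hr.


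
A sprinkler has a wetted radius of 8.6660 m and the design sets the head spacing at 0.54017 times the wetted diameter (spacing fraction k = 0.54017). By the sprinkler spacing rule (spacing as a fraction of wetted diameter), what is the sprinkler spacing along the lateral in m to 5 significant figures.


Approach: apply the sprinkler spacing rule (spacing as a fraction of wetted diameter), S = k*(2*R).
S = 0.54017 * (2 * 8.6660) = 9.3622 m
Therefore the sprinkler spacing along the lateral = 9.3622 m.


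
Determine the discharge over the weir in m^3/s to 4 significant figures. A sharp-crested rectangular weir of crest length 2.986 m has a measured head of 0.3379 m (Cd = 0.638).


Approach: apply the rectangular weir equation, Q = (2/3)*Cd*L*sqrt(2g)*H^1.5.
Q = (2/3)*0.638*2.986*sqrt(2*9.81)*0.3379^1.5 = 1.105 m^3/s
Therefore the discharge over the weir = 1.105 m^3/s.


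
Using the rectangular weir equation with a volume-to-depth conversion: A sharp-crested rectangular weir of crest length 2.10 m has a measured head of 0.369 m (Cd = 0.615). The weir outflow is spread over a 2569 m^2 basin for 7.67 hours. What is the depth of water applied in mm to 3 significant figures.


Approach: apply the rectangular weir equation with a volume-to-depth conversion, Q = (2/3)*Cd*L*sqrt(2g)*H^1.5; d = Q*t/A * 1000.
Step 1 — weir discharge:
  Q = (2/3)*0.615*2.10*sqrt(2*9.81)*0.369^1.5 = 0.85485 m^3/s
Step 2 — volume: V = 0.85485 * 7.67*3600 = 23604 m^3
Step 3 — depth: d = V/A * 1000 = 23604/2569 * 1000 = 9190 mm
Therefore the depth of water applied = 9190 mm.


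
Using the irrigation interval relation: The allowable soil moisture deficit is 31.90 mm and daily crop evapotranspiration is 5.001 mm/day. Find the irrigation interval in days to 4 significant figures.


Approach: apply the irrigation interval relation, interval = SMD / ETc.
interval = 31.90 / 5.001 = 6.379 days
Therefore the irrigation interval = 6.379 days.


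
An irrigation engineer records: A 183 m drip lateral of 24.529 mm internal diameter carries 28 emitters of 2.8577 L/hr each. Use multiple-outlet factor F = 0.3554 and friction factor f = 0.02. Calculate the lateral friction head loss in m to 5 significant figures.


Approach: apply Darcy-Weisbach with the multiple-outlet F-factor, Q = n*q/(3600*1000) m^3/s; v = Q/A; hf = F*f*(L/D)*(v^2/(2g)).
Q = 28*2.8577/(3600*1000) = 2.222656e-05 m^3/s
A = pi*(24.529e-3/2)^2 = 4.725520e-04 m^2, so v = Q/A = 0.04703516 m/s
hf = 0.3554*0.02*(183/0.024529)*(0.04703516^2/(2*9.81)) = 0.0059795 m
Therefore the lateral friction head loss = 0.0059795 m.


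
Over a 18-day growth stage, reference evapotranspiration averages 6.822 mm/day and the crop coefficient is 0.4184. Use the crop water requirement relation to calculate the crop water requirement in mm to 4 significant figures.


Approach: apply the crop water requirement relation, CWR = ET0 * Kc * days.
CWR = 6.822 * 0.4184 * 18 = 51.38 mm
Therefore the crop water requirement = 51.38 mm.


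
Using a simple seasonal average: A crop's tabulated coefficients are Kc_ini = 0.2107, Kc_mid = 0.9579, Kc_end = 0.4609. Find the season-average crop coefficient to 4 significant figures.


Approach: apply a simple seasonal average, Kc_avg = (Kc_ini + Kc_mid + Kc_end)/3.
Kc_avg = (0.2107 + 0.9579 + 0.4609)/3 = 0.5432
Therefore the season-average crop coefficient = 0.5432.


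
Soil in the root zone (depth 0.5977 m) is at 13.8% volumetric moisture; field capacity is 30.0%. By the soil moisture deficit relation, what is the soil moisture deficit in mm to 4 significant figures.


Approach: apply the soil moisture deficit relation, SMD = (FC - theta)/100 * depth * 1000.
SMD = (30.0 - 13.8)/100 * 0.5977 * 1000 = 96.83 mm
Therefore the soil moisture deficit = 96.83 mm.


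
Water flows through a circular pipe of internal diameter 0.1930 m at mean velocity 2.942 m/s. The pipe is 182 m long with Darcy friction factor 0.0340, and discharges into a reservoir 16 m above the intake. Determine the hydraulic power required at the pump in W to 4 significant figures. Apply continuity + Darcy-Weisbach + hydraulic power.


Approach: apply continuity + Darcy-Weisbach + hydraulic power, Q = A*v; hf = f*(L/D)*(v^2/(2g)); H = static + hf; P = rho*g*Q*H.
Step 1 — flow rate (continuity, Q = A*v):
  A = pi*(0.1930/2)^2 = 0.0292553 m^2
  Q = 0.0292553 * 2.942 = 0.0860691 m^3/s
Step 2 — friction head loss (Darcy-Weisbach):
  hf = 0.0340 * (182/0.1930) * (2.942^2 / (2*9.81))
  hf = 14.1442 m
Step 3 — total head: H = 16 + 14.1442 = 30.1442 m
Step 4 — hydraulic power (P = rho*g*Q*H):
  P = 1000 * 9.81 * 0.0860691 * 30.1442 = 25450 W
Therefore the hydraulic power required at the pump = 25450 W.


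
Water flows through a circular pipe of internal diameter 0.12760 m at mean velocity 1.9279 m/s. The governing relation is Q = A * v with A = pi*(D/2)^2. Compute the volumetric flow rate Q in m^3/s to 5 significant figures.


A = pi*(0.12760/2)^2 = 0.01278766 m^2
Q = 0.01278766 * 1.9279 = 0.024653 m^3/s
Therefore the volumetric flow rate Q = 0.024653 m^3/s.


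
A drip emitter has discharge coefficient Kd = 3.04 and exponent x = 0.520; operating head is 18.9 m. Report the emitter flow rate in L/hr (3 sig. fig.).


Approach: apply the emitter characteristic equation, q = Kd * h^x.
q = 3.04 * 18.9^0.520 = 14.0 L/hr
Therefore the emitter flow rate = 14.0 L/hr.


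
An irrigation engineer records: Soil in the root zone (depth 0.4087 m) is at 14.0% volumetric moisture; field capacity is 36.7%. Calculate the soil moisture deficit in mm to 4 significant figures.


Approach: apply the soil moisture deficit relation, SMD = (FC - theta)/100 * depth * 1000.
SMD = (36.7 - 14.0)/100 * 0.4087 * 1000 = 92.77 mm
Therefore the soil moisture deficit = 92.77 mm.


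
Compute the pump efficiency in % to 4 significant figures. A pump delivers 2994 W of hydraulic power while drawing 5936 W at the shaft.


Approach: apply the efficiency ratio, eta = (P_out/P_in)*100.
eta = (2994 / 5936) * 100 = 50.44 %
Therefore the pump efficiency = 50.44 %.


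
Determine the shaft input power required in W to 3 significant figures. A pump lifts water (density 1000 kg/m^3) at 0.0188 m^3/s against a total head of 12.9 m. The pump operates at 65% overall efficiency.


Approach: apply hydraulic power then efficiency conversion, P = rho*g*Q*H; P_in = P/eta.
Step 1 — hydraulic power (P = rho*g*Q*H):
  P = 1000 * 9.81 * 0.0188 * 12.9 = 2379.1 W
Step 2 — input power: P_in = P/eta = 2379.1 / 0.65 = 3660 W
Therefore the shaft input power required = 3660 W.


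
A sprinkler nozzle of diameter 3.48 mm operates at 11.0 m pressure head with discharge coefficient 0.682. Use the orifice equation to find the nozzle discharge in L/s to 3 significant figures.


Approach: apply the orifice equation, Q = Cd*A*sqrt(2*g*h), A = pi*(d/2)^2.
A = pi*(3.48e-3/2)^2 = 9.5115e-06 m^2
Q = 0.682 * 9.5115e-06 * sqrt(2*9.81*11.0) * 1000 = 0.0953 L/s
Therefore the nozzle discharge = 0.0953 L/s.


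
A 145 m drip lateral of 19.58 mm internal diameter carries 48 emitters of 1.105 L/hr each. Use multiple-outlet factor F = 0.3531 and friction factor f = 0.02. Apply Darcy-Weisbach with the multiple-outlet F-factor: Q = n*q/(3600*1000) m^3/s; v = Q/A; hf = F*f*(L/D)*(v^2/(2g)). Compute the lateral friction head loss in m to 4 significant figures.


Q = 48*1.105/(3600*1000) = 1.47333e-05 m^3/s
A = pi*(19.58e-3/2)^2 = 3.01103e-04 m^2, so v = Q/A = 0.0489312 m/s
hf = 0.3531*0.02*(145/0.01958)*(0.0489312^2/(2*9.81)) = 0.006382 m
Therefore the lateral friction head loss = 0.006382 m.


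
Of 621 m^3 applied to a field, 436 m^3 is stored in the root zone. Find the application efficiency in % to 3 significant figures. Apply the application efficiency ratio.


Approach: apply the application efficiency ratio, Ea = (stored/applied)*100.
Ea = (436/621)*100 = 70.2 %
Therefore the application efficiency = 70.2 %.


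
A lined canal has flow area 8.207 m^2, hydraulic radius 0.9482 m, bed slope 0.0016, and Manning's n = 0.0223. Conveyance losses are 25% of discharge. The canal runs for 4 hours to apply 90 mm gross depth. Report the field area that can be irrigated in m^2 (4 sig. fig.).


Approach: apply Manning's equation with a conveyance and depth budget, Q = (1/n)*A*R^(2/3)*S^(1/2); Q_field = Q*(1-loss); Area = Q_field*t/(d/1000).
Step 1 — canal discharge (Manning's equation):
  Q = (1/0.0223) * 8.207 * 0.9482^(2/3) * 0.0016^(1/2) = 14.2082 m^3/s
Step 2 — delivered flow: Q_field = 14.2082*(1 - 25/100) = 10.6562 m^3/s
Step 3 — volume delivered: V = 10.6562 * 4*3600 = 153449 m^3
Step 4 — area served: A = V / (depth/1000) = 153449 / 0.09 = 1705000 m^2
Therefore the field area that can be irrigated = 1705000 m^2.


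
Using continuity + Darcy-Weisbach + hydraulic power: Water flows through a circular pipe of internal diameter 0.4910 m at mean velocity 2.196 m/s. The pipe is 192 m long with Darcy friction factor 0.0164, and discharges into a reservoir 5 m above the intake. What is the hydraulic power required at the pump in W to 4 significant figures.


Approach: apply continuity + Darcy-Weisbach + hydraulic power, Q = A*v; hf = f*(L/D)*(v^2/(2g)); H = static + hf; P = rho*g*Q*H.
Step 1 — flow rate (continuity, Q = A*v):
  A = pi*(0.4910/2)^2 = 0.189345 m^2
  Q = 0.189345 * 2.196 = 0.415801 m^3/s
Step 2 — friction head loss (Darcy-Weisbach):
  hf = 0.0164 * (192/0.4910) * (2.196^2 / (2*9.81))
  hf = 1.57627 m
Step 3 — total head: H = 5 + 1.57627 = 6.57627 m
Step 4 — hydraulic power (P = rho*g*Q*H):
  P = 1000 * 9.81 * 0.415801 * 6.57627 = 26820 W
Therefore the hydraulic power required at the pump = 26820 W.


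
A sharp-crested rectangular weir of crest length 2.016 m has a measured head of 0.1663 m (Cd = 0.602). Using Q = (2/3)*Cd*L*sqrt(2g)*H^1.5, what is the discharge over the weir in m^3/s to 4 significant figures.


Q = (2/3)*0.602*2.016*sqrt(2*9.81)*0.1663^1.5 = 0.2430 m^3/s
Therefore the discharge over the weir = 0.2430 m^3/s.


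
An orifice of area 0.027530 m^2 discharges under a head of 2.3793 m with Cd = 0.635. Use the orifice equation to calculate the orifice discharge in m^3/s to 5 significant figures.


Approach: apply the orifice equation, Q = Cd*A*sqrt(2*g*h).
Q = 0.635 * 0.027530 * sqrt(2*9.81*2.3793) = 0.11944 m^3/s
Therefore the orifice discharge = 0.11944 m^3/s.


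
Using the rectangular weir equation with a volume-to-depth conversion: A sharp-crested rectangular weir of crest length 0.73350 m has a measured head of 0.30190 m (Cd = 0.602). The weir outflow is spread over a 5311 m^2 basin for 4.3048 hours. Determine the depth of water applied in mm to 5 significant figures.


Approach: apply the rectangular weir equation with a volume-to-depth conversion, Q = (2/3)*Cd*L*sqrt(2g)*H^1.5; d = Q*t/A * 1000.
Step 1 — weir discharge:
  Q = (2/3)*0.602*0.73350*sqrt(2*9.81)*0.30190^1.5 = 0.2162965 m^3/s
Step 2 — volume: V = 0.2162965 * 4.3048*3600 = 3352.008 m^3
Step 3 — depth: d = V/A * 1000 = 3352.008/5311 * 1000 = 631.14 mm
Therefore the depth of water applied = 631.14 mm.


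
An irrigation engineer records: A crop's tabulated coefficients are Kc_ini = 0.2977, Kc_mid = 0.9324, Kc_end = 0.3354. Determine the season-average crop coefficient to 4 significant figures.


Approach: apply a simple seasonal average, Kc_avg = (Kc_ini + Kc_mid + Kc_end)/3.
Kc_avg = (0.2977 + 0.9324 + 0.3354)/3 = 0.5218
Therefore the season-average crop coefficient = 0.5218.


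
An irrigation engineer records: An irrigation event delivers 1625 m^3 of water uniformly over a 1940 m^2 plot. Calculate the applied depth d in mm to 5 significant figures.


Approach: apply depth from volume over area, d = (V/A)*1000.
d = (1625 / 1940) * 1000 = 837.63 mm
Therefore the applied depth d = 837.63 mm.


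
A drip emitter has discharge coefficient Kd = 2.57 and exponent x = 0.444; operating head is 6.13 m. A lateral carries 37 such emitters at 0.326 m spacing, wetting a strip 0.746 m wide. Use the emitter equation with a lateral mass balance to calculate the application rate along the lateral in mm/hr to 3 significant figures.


Approach: apply the emitter equation with a lateral mass balance, q = Kd*h^x; Q = n*q; rate = Q/(n*spacing*width).
Step 1 — single emitter flow (q = Kd*h^x):
  q = 2.57 * 6.13^0.444 = 5.7486 L/hr
Step 2 — total lateral flow: Q = 37 * 5.7486 = 212.70 L/hr
Step 3 — wetted area: A = 37 * 0.326 * 0.746 = 8.9983 m^2
Step 4 — application rate: Q/A = 212.70/8.9983 = 23.6 mm/hr
Therefore the application rate along the lateral = 23.6 mm/hr.


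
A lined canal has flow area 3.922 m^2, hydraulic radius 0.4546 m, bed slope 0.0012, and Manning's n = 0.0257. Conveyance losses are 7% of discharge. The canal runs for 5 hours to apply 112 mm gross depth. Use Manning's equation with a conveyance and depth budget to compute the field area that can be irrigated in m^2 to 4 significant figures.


Approach: apply Manning's equation with a conveyance and depth budget, Q = (1/n)*A*R^(2/3)*S^(1/2); Q_field = Q*(1-loss); Area = Q_field*t/(d/1000).
Step 1 — canal discharge (Manning's equation):
  Q = (1/0.0257) * 3.922 * 0.4546^(2/3) * 0.0012^(1/2) = 3.12549 m^3/s
Step 2 — delivered flow: Q_field = 3.12549*(1 - 7/100) = 2.90671 m^3/s
Step 3 — volume delivered: V = 2.90671 * 5*3600 = 52320.7 m^3
Step 4 — area served: A = V / (depth/1000) = 52320.7 / 0.112 = 467100 m^2
Therefore the field area that can be irrigated = 467100 m^2.


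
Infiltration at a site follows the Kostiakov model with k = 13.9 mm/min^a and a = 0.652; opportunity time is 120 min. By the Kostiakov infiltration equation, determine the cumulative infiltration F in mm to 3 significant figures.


Approach: apply the Kostiakov infiltration equation, F = k*t^a.
F = 13.9 * 120^0.652 = 315 mm
Therefore the cumulative infiltration F = 315 mm.


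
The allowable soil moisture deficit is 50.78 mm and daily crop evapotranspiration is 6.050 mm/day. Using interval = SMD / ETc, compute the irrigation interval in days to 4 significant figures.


interval = 50.78 / 6.050 = 8.393 days
Therefore the irrigation interval = 8.393 days.


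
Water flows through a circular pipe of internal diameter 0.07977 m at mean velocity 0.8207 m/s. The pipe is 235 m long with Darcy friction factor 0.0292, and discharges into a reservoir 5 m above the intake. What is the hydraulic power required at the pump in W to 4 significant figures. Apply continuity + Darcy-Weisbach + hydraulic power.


Approach: apply continuity + Darcy-Weisbach + hydraulic power, Q = A*v; hf = f*(L/D)*(v^2/(2g)); H = static + hf; P = rho*g*Q*H.
Step 1 — flow rate (continuity, Q = A*v):
  A = pi*(0.07977/2)^2 = 0.00499769 m^2
  Q = 0.00499769 * 0.8207 = 0.00410160 m^3/s
Step 2 — friction head loss (Darcy-Weisbach):
  hf = 0.0292 * (235/0.07977) * (0.8207^2 / (2*9.81))
  hf = 2.95312 m
Step 3 — total head: H = 5 + 2.95312 = 7.95312 m
Step 4 — hydraulic power (P = rho*g*Q*H):
  P = 1000 * 9.81 * 0.00410160 * 7.95312 = 320.0 W
Therefore the hydraulic power required at the pump = 320.0 W.


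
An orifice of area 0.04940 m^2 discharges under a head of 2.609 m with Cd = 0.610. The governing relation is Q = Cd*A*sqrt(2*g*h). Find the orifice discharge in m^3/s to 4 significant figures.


Q = 0.610 * 0.04940 * sqrt(2*9.81*2.609) = 0.2156 m^3/s
Therefore the orifice discharge = 0.2156 m^3/s.


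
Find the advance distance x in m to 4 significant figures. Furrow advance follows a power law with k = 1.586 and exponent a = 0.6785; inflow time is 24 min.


Approach: apply the power-law advance function, x = k*t^a.
x = 1.586 * 24^0.6785 = 13.70 m
Therefore the advance distance x = 13.70 m.


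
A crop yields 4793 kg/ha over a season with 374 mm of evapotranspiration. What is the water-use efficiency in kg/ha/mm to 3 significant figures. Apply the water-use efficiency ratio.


Approach: apply the water-use efficiency ratio, WUE = yield/ET.
WUE = 4793 / 374 = 12.8 kg/ha/mm
Therefore the water-use efficiency = 12.8 kg/ha/mm.


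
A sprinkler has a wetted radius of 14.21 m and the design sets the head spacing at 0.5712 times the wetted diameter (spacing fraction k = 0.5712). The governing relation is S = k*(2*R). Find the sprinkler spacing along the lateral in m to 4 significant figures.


S = 0.5712 * (2 * 14.21) = 16.23 m
Therefore the sprinkler spacing along the lateral = 16.23 m.


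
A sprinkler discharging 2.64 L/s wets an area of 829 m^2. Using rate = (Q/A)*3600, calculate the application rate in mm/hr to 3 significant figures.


rate = (2.64 / 829) * 3600 = 11.5 mm/hr
Therefore the application rate = 11.5 mm/hr.


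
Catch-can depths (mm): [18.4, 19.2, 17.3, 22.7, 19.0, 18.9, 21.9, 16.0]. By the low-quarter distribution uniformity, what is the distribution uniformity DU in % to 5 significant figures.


Approach: apply the low-quarter distribution uniformity, DU = (mean of lowest quarter of readings / overall mean)*100.
sorted lowest 2 of 8: [16.0, 17.3] -> mean = 16.65000 mm
overall mean = 19.17500 mm
DU = (16.65000/19.17500)*100 = 86.832 %
Therefore the distribution uniformity DU = 86.832 %.


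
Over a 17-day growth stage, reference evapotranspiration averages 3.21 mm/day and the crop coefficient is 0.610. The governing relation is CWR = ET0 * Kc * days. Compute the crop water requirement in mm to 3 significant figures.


CWR = 3.21 * 0.610 * 17 = 33.3 mm
Therefore the crop water requirement = 33.3 mm.


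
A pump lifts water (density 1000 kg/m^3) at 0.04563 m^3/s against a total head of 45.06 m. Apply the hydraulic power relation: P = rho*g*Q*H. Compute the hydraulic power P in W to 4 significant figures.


P = 1000 * 9.81 * 0.04563 * 45.06 = 20170 W
Therefore the hydraulic power P = 20170 W.


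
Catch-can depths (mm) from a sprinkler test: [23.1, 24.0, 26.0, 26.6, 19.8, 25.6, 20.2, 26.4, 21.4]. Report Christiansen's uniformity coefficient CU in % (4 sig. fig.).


Approach: apply Christiansen's uniformity coefficient, CU = (1 - mean_abs_deviation/mean)*100.
mean = 23.6778 mm
mean |d_i - mean| = 2.26914 mm
CU = (1 - 2.26914/23.6778)*100 = 90.42 %
Therefore Christiansen's uniformity coefficient CU = 90.42 %.


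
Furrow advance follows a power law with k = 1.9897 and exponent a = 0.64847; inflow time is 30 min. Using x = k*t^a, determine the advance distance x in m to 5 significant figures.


x = 1.9897 * 30^0.64847 = 18.057 m
Therefore the advance distance x = 18.057 m.


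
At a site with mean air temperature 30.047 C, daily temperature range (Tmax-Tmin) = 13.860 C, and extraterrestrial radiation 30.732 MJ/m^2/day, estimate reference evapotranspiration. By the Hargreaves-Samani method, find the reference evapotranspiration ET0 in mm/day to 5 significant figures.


Approach: apply the Hargreaves-Samani method, ET0 = 0.0023*(Tmean+17.8)*sqrt(Tmax-Tmin)*0.408*Ra.
ET0 = 0.0023*(30.047+17.8)*sqrt(13.860)*0.408*30.732 = 5.1371 mm/day
Therefore the reference evapotranspiration ET0 = 5.1371 mm/day.


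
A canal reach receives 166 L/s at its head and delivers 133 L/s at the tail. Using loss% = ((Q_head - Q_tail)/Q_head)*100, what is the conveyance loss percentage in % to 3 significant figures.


loss = ((166 - 133)/166)*100 = 19.9 %
Therefore the conveyance loss percentage = 19.9 %.


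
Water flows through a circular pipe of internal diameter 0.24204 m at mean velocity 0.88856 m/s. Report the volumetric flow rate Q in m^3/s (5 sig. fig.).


Approach: apply the continuity equation for pipe flow, Q = A * v with A = pi*(D/2)^2.
A = pi*(0.24204/2)^2 = 0.04601126 m^2
Q = 0.04601126 * 0.88856 = 0.040884 m^3/s
Therefore the volumetric flow rate Q = 0.040884 m^3/s.


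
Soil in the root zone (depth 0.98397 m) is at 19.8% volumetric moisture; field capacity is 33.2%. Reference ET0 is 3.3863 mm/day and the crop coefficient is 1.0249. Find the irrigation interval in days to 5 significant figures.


Approach: apply soil-water budget scheduling, SMD = (FC-theta)/100*depth*1000; ETc = ET0*Kc; interval = SMD/ETc.
Step 1 — soil moisture deficit:
  SMD = (33.2 - 19.8)/100 * 0.98397 * 1000 = 131.8520 mm
Step 2 — daily crop ET (ETc = ET0*Kc):
  ETc = 3.3863 * 1.0249 = 3.470619 mm/day
Step 3 — irrigation interval (SMD/ETc):
  interval = 131.8520 / 3.470619 = 37.991 days
Therefore the irrigation interval = 37.991 days.


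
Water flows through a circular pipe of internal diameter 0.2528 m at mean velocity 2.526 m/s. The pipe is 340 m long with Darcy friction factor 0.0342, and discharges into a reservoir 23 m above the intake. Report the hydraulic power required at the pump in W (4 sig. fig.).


Approach: apply continuity + Darcy-Weisbach + hydraulic power, Q = A*v; hf = f*(L/D)*(v^2/(2g)); H = static + hf; P = rho*g*Q*H.
Step 1 — flow rate (continuity, Q = A*v):
  A = pi*(0.2528/2)^2 = 0.0501931 m^2
  Q = 0.0501931 * 2.526 = 0.126788 m^3/s
Step 2 — friction head loss (Darcy-Weisbach):
  hf = 0.0342 * (340/0.2528) * (2.526^2 / (2*9.81))
  hf = 14.9588 m
Step 3 — total head: H = 23 + 14.9588 = 37.9588 m
Step 4 — hydraulic power (P = rho*g*Q*H):
  P = 1000 * 9.81 * 0.126788 * 37.9588 = 47210 W
Therefore the hydraulic power required at the pump = 47210 W.


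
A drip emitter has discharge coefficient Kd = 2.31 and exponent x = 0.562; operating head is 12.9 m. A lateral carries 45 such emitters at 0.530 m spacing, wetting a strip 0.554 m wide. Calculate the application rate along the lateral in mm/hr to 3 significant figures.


Approach: apply the emitter equation with a lateral mass balance, q = Kd*h^x; Q = n*q; rate = Q/(n*spacing*width).
Step 1 — single emitter flow (q = Kd*h^x):
  q = 2.31 * 12.9^0.562 = 9.7222 L/hr
Step 2 — total lateral flow: Q = 45 * 9.7222 = 437.50 L/hr
Step 3 — wetted area: A = 45 * 0.530 * 0.554 = 13.213 m^2
Step 4 — application rate: Q/A = 437.50/13.213 = 33.1 mm/hr
Therefore the application rate along the lateral = 33.1 mm/hr.


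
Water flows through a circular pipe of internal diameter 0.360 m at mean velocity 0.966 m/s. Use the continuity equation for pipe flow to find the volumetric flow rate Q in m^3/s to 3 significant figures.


Approach: apply the continuity equation for pipe flow, Q = A * v with A = pi*(D/2)^2.
A = pi*(0.360/2)^2 = 0.10179 m^2
Q = 0.10179 * 0.966 = 0.0983 m^3/s
Therefore the volumetric flow rate Q = 0.0983 m^3/s.


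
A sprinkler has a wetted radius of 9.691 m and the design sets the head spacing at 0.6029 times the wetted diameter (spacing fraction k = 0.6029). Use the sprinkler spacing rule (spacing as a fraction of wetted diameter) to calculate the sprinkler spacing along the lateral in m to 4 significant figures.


Approach: apply the sprinkler spacing rule (spacing as a fraction of wetted diameter), S = k*(2*R).
S = 0.6029 * (2 * 9.691) = 11.69 m
Therefore the sprinkler spacing along the lateral = 11.69 m.


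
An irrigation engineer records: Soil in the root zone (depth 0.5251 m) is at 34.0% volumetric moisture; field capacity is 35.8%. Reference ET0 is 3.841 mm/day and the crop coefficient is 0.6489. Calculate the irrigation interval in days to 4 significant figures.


Approach: apply soil-water budget scheduling, SMD = (FC-theta)/100*depth*1000; ETc = ET0*Kc; interval = SMD/ETc.
Step 1 — soil moisture deficit:
  SMD = (35.8 - 34.0)/100 * 0.5251 * 1000 = 9.45180 mm
Step 2 — daily crop ET (ETc = ET0*Kc):
  ETc = 3.841 * 0.6489 = 2.49242 mm/day
Step 3 — irrigation interval (SMD/ETc):
  interval = 9.45180 / 2.49242 = 3.792 days
Therefore the irrigation interval = 3.792 days.


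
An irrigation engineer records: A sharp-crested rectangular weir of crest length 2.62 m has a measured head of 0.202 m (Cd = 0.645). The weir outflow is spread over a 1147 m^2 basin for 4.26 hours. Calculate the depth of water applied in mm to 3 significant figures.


Approach: apply the rectangular weir equation with a volume-to-depth conversion, Q = (2/3)*Cd*L*sqrt(2g)*H^1.5; d = Q*t/A * 1000.
Step 1 — weir discharge:
  Q = (2/3)*0.645*2.62*sqrt(2*9.81)*0.202^1.5 = 0.45305 m^3/s
Step 2 — volume: V = 0.45305 * 4.26*3600 = 6948.0 m^3
Step 3 — depth: d = V/A * 1000 = 6948.0/1147 * 1000 = 6060 mm
Therefore the depth of water applied = 6060 mm.


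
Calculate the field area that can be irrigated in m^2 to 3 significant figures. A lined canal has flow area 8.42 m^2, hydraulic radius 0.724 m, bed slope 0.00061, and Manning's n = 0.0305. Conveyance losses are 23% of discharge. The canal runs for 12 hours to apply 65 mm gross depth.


Approach: apply Manning's equation with a conveyance and depth budget, Q = (1/n)*A*R^(2/3)*S^(1/2); Q_field = Q*(1-loss); Area = Q_field*t/(d/1000).
Step 1 — canal discharge (Manning's equation):
  Q = (1/0.0305) * 8.42 * 0.724^(2/3) * 0.00061^(1/2) = 5.4976 m^3/s
Step 2 — delivered flow: Q_field = 5.4976*(1 - 23/100) = 4.2331 m^3/s
Step 3 — volume delivered: V = 4.2331 * 12*3600 = 182870 m^3
Step 4 — area served: A = V / (depth/1000) = 182870 / 0.065 = 2810000 m^2
Therefore the field area that can be irrigated = 2810000 m^2.


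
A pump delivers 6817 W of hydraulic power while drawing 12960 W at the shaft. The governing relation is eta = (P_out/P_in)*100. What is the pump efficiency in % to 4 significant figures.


eta = (6817 / 12960) * 100 = 52.60 %
Therefore the pump efficiency = 52.60 %.


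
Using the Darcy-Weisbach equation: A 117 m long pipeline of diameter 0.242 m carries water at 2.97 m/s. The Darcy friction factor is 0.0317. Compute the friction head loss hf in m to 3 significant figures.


Approach: apply the Darcy-Weisbach equation, hf = f*(L/D)*(v^2/(2g)).
hf = 0.0317 * (117/0.242) * (2.97^2 / (2*9.81))
hf = 6.89 m
Therefore the friction head loss hf = 6.89 m.


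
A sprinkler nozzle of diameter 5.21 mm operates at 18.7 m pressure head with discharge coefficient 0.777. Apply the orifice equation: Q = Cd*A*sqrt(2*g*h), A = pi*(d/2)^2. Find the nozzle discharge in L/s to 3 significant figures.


A = pi*(5.21e-3/2)^2 = 2.1319e-05 m^2
Q = 0.777 * 2.1319e-05 * sqrt(2*9.81*18.7) * 1000 = 0.317 L/s
Therefore the nozzle discharge = 0.317 L/s.


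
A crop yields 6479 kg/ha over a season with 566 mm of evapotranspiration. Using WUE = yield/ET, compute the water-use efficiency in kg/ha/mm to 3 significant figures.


WUE = 6479 / 566 = 11.4 kg/ha/mm
Therefore the water-use efficiency = 11.4 kg/ha/mm.


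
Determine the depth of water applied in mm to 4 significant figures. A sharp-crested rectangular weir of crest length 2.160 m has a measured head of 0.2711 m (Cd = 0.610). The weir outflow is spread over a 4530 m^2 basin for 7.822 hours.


Approach: apply the rectangular weir equation with a volume-to-depth conversion, Q = (2/3)*Cd*L*sqrt(2g)*H^1.5; d = Q*t/A * 1000.
Step 1 — weir discharge:
  Q = (2/3)*0.610*2.160*sqrt(2*9.81)*0.2711^1.5 = 0.549207 m^3/s
Step 2 — volume: V = 0.549207 * 7.822*3600 = 15465.2 m^3
Step 3 — depth: d = V/A * 1000 = 15465.2/4530 * 1000 = 3414 mm
Therefore the depth of water applied = 3414 mm.


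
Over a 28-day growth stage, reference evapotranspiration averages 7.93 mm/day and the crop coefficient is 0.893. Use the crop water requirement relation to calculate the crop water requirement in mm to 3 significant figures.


Approach: apply the crop water requirement relation, CWR = ET0 * Kc * days.
CWR = 7.93 * 0.893 * 28 = 198 mm
Therefore the crop water requirement = 198 mm.


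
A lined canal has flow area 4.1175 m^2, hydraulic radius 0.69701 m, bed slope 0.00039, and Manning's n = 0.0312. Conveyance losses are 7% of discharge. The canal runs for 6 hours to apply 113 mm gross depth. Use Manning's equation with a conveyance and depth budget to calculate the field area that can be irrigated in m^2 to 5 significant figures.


Approach: apply Manning's equation with a conveyance and depth budget, Q = (1/n)*A*R^(2/3)*S^(1/2); Q_field = Q*(1-loss); Area = Q_field*t/(d/1000).
Step 1 — canal discharge (Manning's equation):
  Q = (1/0.0312) * 4.1175 * 0.69701^(2/3) * 0.00039^(1/2) = 2.048821 m^3/s
Step 2 — delivered flow: Q_field = 2.048821*(1 - 7/100) = 1.905403 m^3/s
Step 3 — volume delivered: V = 1.905403 * 6*3600 = 41156.71 m^3
Step 4 — area served: A = V / (depth/1000) = 41156.71 / 0.113 = 364220 m^2
Therefore the field area that can be irrigated = 364220 m^2.


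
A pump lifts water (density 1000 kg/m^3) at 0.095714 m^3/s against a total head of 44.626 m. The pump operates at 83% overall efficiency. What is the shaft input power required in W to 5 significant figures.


Approach: apply hydraulic power then efficiency conversion, P = rho*g*Q*H; P_in = P/eta.
Step 1 — hydraulic power (P = rho*g*Q*H):
  P = 1000 * 9.81 * 0.095714 * 44.626 = 41901.78 W
Step 2 — input power: P_in = P/eta = 41901.78 / 0.83 = 50484 W
Therefore the shaft input power required = 50484 W.


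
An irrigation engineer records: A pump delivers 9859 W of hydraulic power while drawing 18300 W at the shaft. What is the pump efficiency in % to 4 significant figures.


Approach: apply the efficiency ratio, eta = (P_out/P_in)*100.
eta = (9859 / 18300) * 100 = 53.87 %
Therefore the pump efficiency = 53.87 %.


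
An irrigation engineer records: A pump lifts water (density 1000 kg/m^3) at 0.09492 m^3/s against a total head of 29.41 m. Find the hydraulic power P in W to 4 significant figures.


Approach: apply the hydraulic power relation, P = rho*g*Q*H.
P = 1000 * 9.81 * 0.09492 * 29.41 = 27390 W
Therefore the hydraulic power P = 27390 W.


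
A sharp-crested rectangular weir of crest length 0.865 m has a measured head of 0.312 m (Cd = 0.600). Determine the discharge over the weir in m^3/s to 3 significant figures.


Approach: apply the rectangular weir equation, Q = (2/3)*Cd*L*sqrt(2g)*H^1.5.
Q = (2/3)*0.600*0.865*sqrt(2*9.81)*0.312^1.5 = 0.267 m^3/s
Therefore the discharge over the weir = 0.267 m^3/s.


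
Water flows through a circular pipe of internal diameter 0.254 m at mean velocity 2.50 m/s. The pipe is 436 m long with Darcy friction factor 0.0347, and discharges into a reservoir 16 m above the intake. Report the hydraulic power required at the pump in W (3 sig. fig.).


Approach: apply continuity + Darcy-Weisbach + hydraulic power, Q = A*v; hf = f*(L/D)*(v^2/(2g)); H = static + hf; P = rho*g*Q*H.
Step 1 — flow rate (continuity, Q = A*v):
  A = pi*(0.254/2)^2 = 0.050671 m^2
  Q = 0.050671 * 2.50 = 0.12668 m^3/s
Step 2 — friction head loss (Darcy-Weisbach):
  hf = 0.0347 * (436/0.254) * (2.50^2 / (2*9.81))
  hf = 18.974 m
Step 3 — total head: H = 16 + 18.974 = 34.974 m
Step 4 — hydraulic power (P = rho*g*Q*H):
  P = 1000 * 9.81 * 0.12668 * 34.974 = 43500 W
Therefore the hydraulic power required at the pump = 43500 W.


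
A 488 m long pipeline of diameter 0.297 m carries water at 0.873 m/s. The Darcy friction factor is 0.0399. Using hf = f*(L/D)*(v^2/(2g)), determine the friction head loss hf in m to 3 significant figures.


hf = 0.0399 * (488/0.297) * (0.873^2 / (2*9.81))
hf = 2.55 m
Therefore the friction head loss hf = 2.55 m.


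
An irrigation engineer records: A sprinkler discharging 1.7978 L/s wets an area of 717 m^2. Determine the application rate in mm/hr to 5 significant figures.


Approach: apply the application rate relation, rate = (Q/A)*3600.
rate = (1.7978 / 717) * 3600 = 9.0266 mm/hr
Therefore the application rate = 9.0266 mm/hr.


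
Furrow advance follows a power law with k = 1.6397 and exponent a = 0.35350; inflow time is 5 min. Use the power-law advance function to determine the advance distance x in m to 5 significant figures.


Approach: apply the power-law advance function, x = k*t^a.
x = 1.6397 * 5^0.35350 = 2.8963 m
Therefore the advance distance x = 2.8963 m.


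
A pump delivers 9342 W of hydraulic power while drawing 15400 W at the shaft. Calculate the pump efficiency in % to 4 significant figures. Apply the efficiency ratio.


Approach: apply the efficiency ratio, eta = (P_out/P_in)*100.
eta = (9342 / 15400) * 100 = 60.66 %
Therefore the pump efficiency = 60.66 %.


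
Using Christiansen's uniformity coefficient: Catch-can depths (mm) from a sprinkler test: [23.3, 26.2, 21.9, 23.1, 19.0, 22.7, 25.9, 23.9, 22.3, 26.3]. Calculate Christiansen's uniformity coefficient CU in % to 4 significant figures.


Approach: apply Christiansen's uniformity coefficient, CU = (1 - mean_abs_deviation/mean)*100.
mean = 23.4600 mm
mean |d_i - mean| = 1.69200 mm
CU = (1 - 1.69200/23.4600)*100 = 92.79 %
Therefore Christiansen's uniformity coefficient CU = 92.79 %.


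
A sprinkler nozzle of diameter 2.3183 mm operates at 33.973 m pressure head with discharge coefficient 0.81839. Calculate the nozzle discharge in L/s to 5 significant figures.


Approach: apply the orifice equation, Q = Cd*A*sqrt(2*g*h), A = pi*(d/2)^2.
A = pi*(2.3183e-3/2)^2 = 4.221134e-06 m^2
Q = 0.81839 * 4.221134e-06 * sqrt(2*9.81*33.973) * 1000 = 0.089188 L/s
Therefore the nozzle discharge = 0.089188 L/s.


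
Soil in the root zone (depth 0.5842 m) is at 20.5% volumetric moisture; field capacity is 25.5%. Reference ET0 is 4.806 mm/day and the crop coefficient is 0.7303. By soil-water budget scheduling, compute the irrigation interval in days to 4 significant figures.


Approach: apply soil-water budget scheduling, SMD = (FC-theta)/100*depth*1000; ETc = ET0*Kc; interval = SMD/ETc.
Step 1 — soil moisture deficit:
  SMD = (25.5 - 20.5)/100 * 0.5842 * 1000 = 29.2100 mm
Step 2 — daily crop ET (ETc = ET0*Kc):
  ETc = 4.806 * 0.7303 = 3.50982 mm/day
Step 3 — irrigation interval (SMD/ETc):
  interval = 29.2100 / 3.50982 = 8.322 days
Therefore the irrigation interval = 8.322 days.


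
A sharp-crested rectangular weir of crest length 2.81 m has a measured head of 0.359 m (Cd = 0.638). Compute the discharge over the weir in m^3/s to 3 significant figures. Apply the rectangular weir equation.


Approach: apply the rectangular weir equation, Q = (2/3)*Cd*L*sqrt(2g)*H^1.5.
Q = (2/3)*0.638*2.81*sqrt(2*9.81)*0.359^1.5 = 1.14 m^3/s
Therefore the discharge over the weir = 1.14 m^3/s.


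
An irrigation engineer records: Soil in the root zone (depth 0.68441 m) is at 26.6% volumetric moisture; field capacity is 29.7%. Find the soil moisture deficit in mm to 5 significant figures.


Approach: apply the soil moisture deficit relation, SMD = (FC - theta)/100 * depth * 1000.
SMD = (29.7 - 26.6)/100 * 0.68441 * 1000 = 21.217 mm
Therefore the soil moisture deficit = 21.217 mm.


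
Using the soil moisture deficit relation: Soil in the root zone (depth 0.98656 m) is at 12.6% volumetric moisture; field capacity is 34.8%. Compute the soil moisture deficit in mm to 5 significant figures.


Approach: apply the soil moisture deficit relation, SMD = (FC - theta)/100 * depth * 1000.
SMD = (34.8 - 12.6)/100 * 0.98656 * 1000 = 219.02 mm
Therefore the soil moisture deficit = 219.02 mm.


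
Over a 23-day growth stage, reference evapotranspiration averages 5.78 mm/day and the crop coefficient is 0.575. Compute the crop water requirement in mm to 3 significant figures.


Approach: apply the crop water requirement relation, CWR = ET0 * Kc * days.
CWR = 5.78 * 0.575 * 23 = 76.4 mm
Therefore the crop water requirement = 76.4 mm.


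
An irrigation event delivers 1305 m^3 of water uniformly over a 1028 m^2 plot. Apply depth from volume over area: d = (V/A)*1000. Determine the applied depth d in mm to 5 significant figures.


d = (1305 / 1028) * 1000 = 1269.5 mm
Therefore the applied depth d = 1269.5 mm.


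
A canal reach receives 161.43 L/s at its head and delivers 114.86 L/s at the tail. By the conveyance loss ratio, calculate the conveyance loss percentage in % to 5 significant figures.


Approach: apply the conveyance loss ratio, loss% = ((Q_head - Q_tail)/Q_head)*100.
loss = ((161.43 - 114.86)/161.43)*100 = 28.848 %
Therefore the conveyance loss percentage = 28.848 %.


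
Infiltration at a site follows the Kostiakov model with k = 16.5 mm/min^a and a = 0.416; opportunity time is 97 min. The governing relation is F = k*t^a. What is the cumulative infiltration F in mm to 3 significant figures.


F = 16.5 * 97^0.416 = 111 mm
Therefore the cumulative infiltration F = 111 mm.


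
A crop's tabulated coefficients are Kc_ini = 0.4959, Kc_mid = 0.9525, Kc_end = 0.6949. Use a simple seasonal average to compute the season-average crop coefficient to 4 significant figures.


Approach: apply a simple seasonal average, Kc_avg = (Kc_ini + Kc_mid + Kc_end)/3.
Kc_avg = (0.4959 + 0.9525 + 0.6949)/3 = 0.7144
Therefore the season-average crop coefficient = 0.7144.
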